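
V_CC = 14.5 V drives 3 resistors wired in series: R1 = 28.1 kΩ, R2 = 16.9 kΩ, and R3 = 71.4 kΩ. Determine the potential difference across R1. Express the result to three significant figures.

ΣR = 28.1 + 16.9 + 71.4 = 116.4 kΩ.
By the voltage-divider rule, V = 14.5 × 28.10/116.4 = 3.500 V.

V ≈ 3.50 V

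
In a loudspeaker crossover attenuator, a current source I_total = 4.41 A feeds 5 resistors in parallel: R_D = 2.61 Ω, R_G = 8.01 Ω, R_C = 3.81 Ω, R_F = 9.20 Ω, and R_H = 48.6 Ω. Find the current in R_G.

I ≈ 0.612 A

ΣG = 1/2.61 + 1/8.01 + 1/3.81 + 1/9.20 + 1/48.6 = 0.8997.
Current divider: I(R_G) = I_total · G_k/ΣG = 4.41 × (0.1248/0.8997) = 4.41 × 0.1388 = 0.6119 A.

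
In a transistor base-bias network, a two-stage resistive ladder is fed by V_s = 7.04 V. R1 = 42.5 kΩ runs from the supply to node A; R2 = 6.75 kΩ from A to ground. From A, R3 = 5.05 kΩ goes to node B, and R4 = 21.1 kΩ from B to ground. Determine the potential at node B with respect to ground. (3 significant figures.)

V_B ≈ 0.637 V

The second stage (R3 + R4 = 26.15 kΩ) loads node A in parallel with R2.
Effective lower resistance at A: R2 ‖ 26.15 = 5.365 kΩ.
V_A = 7.04 × 5.365/(42.5 + 5.365) = 0.7891 V.
V_B = V_A × 0.8069 = 0.6367 V.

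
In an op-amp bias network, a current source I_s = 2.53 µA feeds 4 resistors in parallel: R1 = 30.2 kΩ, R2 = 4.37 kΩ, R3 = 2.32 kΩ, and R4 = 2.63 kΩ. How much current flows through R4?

I ≈ 0.896 µA

ΣG = 1/30.2 + 1/4.37 + 1/2.32 + 1/2.63 = 1.073.
R4 takes the fraction G_k/ΣG = 0.3802/1.073 = 0.3543, so I = 2.53 × 0.3543 = 0.8964 µA.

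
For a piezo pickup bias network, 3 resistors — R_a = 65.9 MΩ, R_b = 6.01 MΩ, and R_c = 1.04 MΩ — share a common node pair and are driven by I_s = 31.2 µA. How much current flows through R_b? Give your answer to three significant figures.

I ≈ 4.54 µA

ΣG = 1/65.9 + 1/6.01 + 1/1.04 = 1.143.
By the current-divider rule, I = I_s · G_k/ΣG = 31.2 × 0.1456 = 4.541 µA.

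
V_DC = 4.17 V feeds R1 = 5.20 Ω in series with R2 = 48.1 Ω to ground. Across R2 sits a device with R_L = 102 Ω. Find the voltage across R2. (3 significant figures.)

V_out ≈ 3.60 V

The load sits in parallel with R2, giving an effective lower resistance R2' = R2·R_L/(R2+R_L) = 32.69 Ω.
Then V_out = V_DC · R2'/(R1 + R2') = 4.17 × 32.69/37.89 = 3.598 V.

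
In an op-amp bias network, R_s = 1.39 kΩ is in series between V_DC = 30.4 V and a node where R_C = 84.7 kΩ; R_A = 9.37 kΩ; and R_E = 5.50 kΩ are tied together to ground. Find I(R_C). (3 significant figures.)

I ≈ 0.253 mA

Equivalent of the parallel group: R_p = 3.329 kΩ.
V_A = 30.4 × 3.329/4.719 = 21.45 V.
I(R_C) = V_A / R_C = 21.45/84.7 = 0.2532 mA.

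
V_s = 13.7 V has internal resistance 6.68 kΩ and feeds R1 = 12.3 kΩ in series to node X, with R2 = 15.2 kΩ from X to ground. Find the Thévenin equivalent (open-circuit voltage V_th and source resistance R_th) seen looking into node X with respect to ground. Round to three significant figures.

V_th ≈ 6.09 V, R_th ≈ 8.44 kΩ

R1' = 6.68 + 12.3 = 18.98 kΩ (source resistance + R1).
Open-circuit (no load on X): V_th = V_s · R2/(R1' + R2) = 13.7 × 15.2/(18.98 + 15.2) = 6.092 V.
With V_s suppressed (replaced by a short), R_th = R1' ‖ R2 = (18.98 × 15.2)/(18.98 + 15.2) = 8.440 kΩ.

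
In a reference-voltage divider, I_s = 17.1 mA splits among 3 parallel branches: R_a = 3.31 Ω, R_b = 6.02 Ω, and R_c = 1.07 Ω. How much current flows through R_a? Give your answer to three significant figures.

ΣG = 1/3.31 + 1/6.02 + 1/1.07 = 1.403.
Current divider: I(R_a) = I_s · G_k/ΣG = 17.1 × (0.3021/1.403) = 17.1 × 0.2154 = 3.683 mA.

I ≈ 3.68 mA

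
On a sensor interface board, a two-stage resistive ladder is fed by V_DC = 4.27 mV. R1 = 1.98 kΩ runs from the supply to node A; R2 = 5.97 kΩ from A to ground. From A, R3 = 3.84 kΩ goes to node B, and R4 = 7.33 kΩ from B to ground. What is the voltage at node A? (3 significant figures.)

Node A sees R2 in parallel with the series input of stage 2, R3 + R4 = 11.17 kΩ.
R2 ‖ (R3+R4) = 3.891 kΩ.
First divider: V_A = V_DC · 3.891/(1.98 + 3.891) = 2.830 mV.

V_A ≈ 2.83 mV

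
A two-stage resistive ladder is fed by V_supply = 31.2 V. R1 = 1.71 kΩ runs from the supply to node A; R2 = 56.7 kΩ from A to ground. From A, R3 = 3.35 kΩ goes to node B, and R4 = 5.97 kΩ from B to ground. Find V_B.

The second stage (R3 + R4 = 9.320 kΩ) loads node A in parallel with R2.
Effective lower resistance at A: R2 ‖ 9.320 = 8.004 kΩ.
V_A = 31.2 × 8.004/(1.71 + 8.004) = 25.71 V.
Stage 2 is unloaded, so V_B = V_A · R4/(R3+R4) = 25.71 × 5.97/9.320 = 16.47 V.

V_B ≈ 16.5 V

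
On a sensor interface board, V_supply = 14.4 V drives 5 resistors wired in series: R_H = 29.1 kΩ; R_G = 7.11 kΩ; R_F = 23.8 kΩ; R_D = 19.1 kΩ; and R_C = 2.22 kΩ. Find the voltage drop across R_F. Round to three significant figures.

Total series resistance ΣR = 29.1 + 7.11 + 23.8 + 19.1 + 2.22 = 81.33 kΩ.
Voltage divider: V = V_supply · (23.80 / 81.33) = 14.4 × 0.2926 = 4.214 V.

V ≈ 4.21 V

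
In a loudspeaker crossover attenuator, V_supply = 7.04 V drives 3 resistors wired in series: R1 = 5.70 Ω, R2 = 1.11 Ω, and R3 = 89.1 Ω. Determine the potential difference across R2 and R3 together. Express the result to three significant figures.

V ≈ 6.62 V

Total series resistance ΣR = 5.70 + 1.11 + 89.1 = 95.91 Ω.
R_{R2..R3} = 1.11 + 89.1 = 90.21 Ω.
Voltage divider: V = V_supply · (90.21 / 95.91) = 7.04 × 0.9406 = 6.622 V.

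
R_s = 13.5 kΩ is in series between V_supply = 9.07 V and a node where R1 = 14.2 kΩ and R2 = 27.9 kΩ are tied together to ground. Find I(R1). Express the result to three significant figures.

I ≈ 0.262 mA

Combine the parallel branches: R_p = (1/14.2 + 1/27.9)⁻¹ = 9.410 kΩ.
V_A by voltage divider: V_A = 9.07 × 9.410/(13.5 + 9.410) = 3.725 V.
Branch current I = V_A/R1 = 3.725/14.2 = 0.2624 mA.
(Equivalently: I_total = 0.3959 mA, then current-divider fraction G_k/ΣG = 0.6627.)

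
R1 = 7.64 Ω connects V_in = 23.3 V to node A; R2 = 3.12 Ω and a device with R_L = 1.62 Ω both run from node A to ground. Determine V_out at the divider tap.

R2 ‖ R_L = (3.12 × 1.62)/(3.12 + 1.62) = 1.066 Ω.
Voltage divider with the loaded lower leg: V_out = 23.3 × 1.066/(7.64 + 1.066) = 23.3 × 0.1225 = 2.854 V.

V_out ≈ 2.85 V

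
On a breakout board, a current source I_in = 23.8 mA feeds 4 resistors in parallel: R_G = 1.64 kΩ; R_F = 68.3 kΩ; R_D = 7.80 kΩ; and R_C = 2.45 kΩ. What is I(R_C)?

I ≈ 8.37 mA

ΣG = 1/1.64 + 1/68.3 + 1/7.80 + 1/2.45 = 1.161.
Current divider: I(R_C) = I_in · G_k/ΣG = 23.8 × (0.4082/1.161) = 23.8 × 0.3516 = 8.369 mA.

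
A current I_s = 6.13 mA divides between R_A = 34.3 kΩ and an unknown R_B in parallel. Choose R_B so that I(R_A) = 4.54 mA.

Two-branch current divider: I_A = I_s · R_B/(R_A + R_B).
4.54/6.13 = R_B/(R_A + R_B) → R_B = R_A · (0.7406)/(1 − 0.7406) = 34.3 × 2.855 = 97.94 kΩ.

R_B ≈ 97.9 kΩ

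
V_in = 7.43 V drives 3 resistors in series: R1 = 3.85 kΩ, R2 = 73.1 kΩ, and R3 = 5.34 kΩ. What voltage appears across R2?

Total series resistance ΣR = 3.85 + 73.1 + 5.34 = 82.29 kΩ.
Voltage divider: V = V_in · (73.10 / 82.29) = 7.43 × 0.8883 = 6.600 V.

V ≈ 6.60 V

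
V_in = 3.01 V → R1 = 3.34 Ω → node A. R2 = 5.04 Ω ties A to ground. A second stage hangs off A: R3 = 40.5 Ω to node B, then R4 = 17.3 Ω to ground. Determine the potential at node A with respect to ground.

V_A ≈ 1.75 V

Node A sees R2 in parallel with the series input of stage 2, R3 + R4 = 57.80 Ω.
R2 ‖ (R3+R4) = 4.636 Ω.
So V_A = 3.01 × 0.5812 = 1.750 V.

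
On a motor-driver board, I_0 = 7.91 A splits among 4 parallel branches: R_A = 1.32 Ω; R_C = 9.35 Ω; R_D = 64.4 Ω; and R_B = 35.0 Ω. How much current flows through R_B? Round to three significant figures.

I ≈ 0.249 A

ΣG = 1/1.32 + 1/9.35 + 1/64.4 + 1/35.0 = 0.9086.
By the current-divider rule, I = I_0 · G_k/ΣG = 7.91 × 0.03144 = 0.2487 A.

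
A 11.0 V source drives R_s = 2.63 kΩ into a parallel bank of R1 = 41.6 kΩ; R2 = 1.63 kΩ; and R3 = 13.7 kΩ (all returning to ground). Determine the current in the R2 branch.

Combine the parallel branches: R_p = (1/41.6 + 1/1.63 + 1/13.7)⁻¹ = 1.407 kΩ.
V_A = 11.0 × 1.407/4.037 = 3.835 V.
I(R2) = V_A / R2 = 3.835/1.63 = 2.352 mA.

I ≈ 2.35 mA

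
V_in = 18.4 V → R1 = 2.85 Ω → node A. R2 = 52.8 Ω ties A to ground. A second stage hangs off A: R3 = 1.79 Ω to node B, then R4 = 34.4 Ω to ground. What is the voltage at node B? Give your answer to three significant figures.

V_B ≈ 15.4 V

Looking into the second stage from A: R3 + R4 = 36.19 Ω appears in parallel with R2.
R2 ‖ (R3+R4) = 21.47 Ω.
First divider: V_A = V_in · 21.47/(2.85 + 21.47) = 16.24 V.
Stage 2 is unloaded, so V_B = V_A · R4/(R3+R4) = 16.24 × 34.4/36.19 = 15.44 V.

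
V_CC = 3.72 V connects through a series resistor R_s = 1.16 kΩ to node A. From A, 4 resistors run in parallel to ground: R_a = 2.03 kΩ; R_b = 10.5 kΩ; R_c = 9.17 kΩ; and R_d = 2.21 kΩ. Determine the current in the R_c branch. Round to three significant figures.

I ≈ 0.174 mA

Parallel bank: R_p = 1/(1/2.03 + 1/10.5 + 1/9.17 + 1/2.21) = 0.8700 kΩ.
V_A = 3.72 × 0.8700/2.030 = 1.594 V.
Branch current I = V_A/R_c = 1.594/9.17 = 0.1739 mA.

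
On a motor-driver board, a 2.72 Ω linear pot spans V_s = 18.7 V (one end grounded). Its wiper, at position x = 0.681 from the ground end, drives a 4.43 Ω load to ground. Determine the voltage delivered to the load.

V_out ≈ 11.2 V

The pot divides into 0.8677 Ω above the wiper and 1.852 Ω below.
R_L loads the lower segment: effective lower R = 1.306 Ω.
V_out = 18.7 × 1.306/(0.8677 + 1.306) = 11.24 V.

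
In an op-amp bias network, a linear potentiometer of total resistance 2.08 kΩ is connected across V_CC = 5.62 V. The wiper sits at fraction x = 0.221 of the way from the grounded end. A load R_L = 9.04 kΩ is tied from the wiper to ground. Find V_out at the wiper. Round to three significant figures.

Split the track: R_lower = x·R_p = 0.4597 kΩ, R_upper = (1−x)·R_p = 1.620 kΩ.
Lower segment in parallel with the load: 0.4597 ‖ 9.04 = 0.4374 kΩ.
Loaded-divider output: V_out = 5.62 × 0.2126 = 1.195 V.
(Unloaded: V_out = x·V_CC = 1.24 V.)

V_out ≈ 1.19 V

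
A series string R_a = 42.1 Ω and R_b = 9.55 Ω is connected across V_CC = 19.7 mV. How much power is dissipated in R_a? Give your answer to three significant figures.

Series current I = V_CC/ΣR = 19.7/51.65 = 0.3814 mA.
P(R_a) = I²·R_a = (0.3814)² × 42.1 = 6.125 µW.

P ≈ 6.12 µW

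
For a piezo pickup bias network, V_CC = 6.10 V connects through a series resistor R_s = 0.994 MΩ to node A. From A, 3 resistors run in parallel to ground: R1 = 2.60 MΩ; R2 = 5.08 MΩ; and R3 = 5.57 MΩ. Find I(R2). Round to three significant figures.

I ≈ 0.684 µA

Parallel bank: R_p = 1/(1/2.60 + 1/5.08 + 1/5.57) = 1.314 MΩ.
Node voltage V_A = V_CC · R_p/(R_s + R_p) = 6.10 × 0.5693 = 3.473 V.
I(R2) = V_A / R2 = 3.473/5.08 = 0.6837 µA.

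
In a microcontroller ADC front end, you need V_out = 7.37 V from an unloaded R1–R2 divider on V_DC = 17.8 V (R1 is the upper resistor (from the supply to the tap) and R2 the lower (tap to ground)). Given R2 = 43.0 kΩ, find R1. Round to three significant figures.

R1 ≈ 60.9 kΩ

The divider ratio is R2/(R1+R2) = 7.37/17.8 = 0.4140.
Rearranging, R1 = R2·(1−k)/k = 43.0 × 1.415 = 60.85 kΩ.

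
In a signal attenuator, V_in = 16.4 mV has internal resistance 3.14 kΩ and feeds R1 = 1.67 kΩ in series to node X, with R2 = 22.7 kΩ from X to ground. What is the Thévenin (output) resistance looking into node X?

R1' = 3.14 + 1.67 = 4.810 kΩ (source resistance + R1).
Zeroing V_in shorts the top of R1' to ground, so R_th = R1' ‖ R2 = 3.969 kΩ.

R_th ≈ 3.97 kΩ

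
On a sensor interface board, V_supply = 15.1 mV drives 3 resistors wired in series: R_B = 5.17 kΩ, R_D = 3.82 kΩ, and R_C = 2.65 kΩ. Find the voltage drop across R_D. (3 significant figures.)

ΣR = 5.17 + 3.82 + 2.65 = 11.64 kΩ.
By the voltage-divider rule, V = 15.1 × 3.820/11.64 = 4.955 mV.

V ≈ 4.96 mV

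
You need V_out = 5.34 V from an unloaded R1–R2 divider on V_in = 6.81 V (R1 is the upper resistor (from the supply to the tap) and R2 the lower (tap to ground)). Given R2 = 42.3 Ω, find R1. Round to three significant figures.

The divider ratio is R2/(R1+R2) = 5.34/6.81 = 0.7841.
Rearranging, R1 = R2·(1−k)/k = 42.3 × 0.2753 = 11.64 Ω.

R1 ≈ 11.6 Ω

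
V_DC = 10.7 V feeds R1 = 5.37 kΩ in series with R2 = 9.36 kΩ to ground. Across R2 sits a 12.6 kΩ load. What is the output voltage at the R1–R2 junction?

R2 ‖ R_L = (9.36 × 12.6)/(9.36 + 12.6) = 5.370 kΩ.
Voltage divider with the loaded lower leg: V_out = 10.7 × 5.370/(5.37 + 5.370) = 10.7 × 0.5000 = 5.350 V.
(Unloaded it would be 6.80 V; the load pulls it down.)

V_out ≈ 5.35 V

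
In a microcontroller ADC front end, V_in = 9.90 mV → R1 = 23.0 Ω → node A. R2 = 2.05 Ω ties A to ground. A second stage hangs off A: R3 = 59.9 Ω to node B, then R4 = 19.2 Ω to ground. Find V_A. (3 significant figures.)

Looking into the second stage from A: R3 + R4 = 79.10 Ω appears in parallel with R2.
R2 ‖ (R3+R4) = 1.998 Ω.
So V_A = 9.90 × 0.07993 = 0.7913 mV.

V_A ≈ 0.791 mV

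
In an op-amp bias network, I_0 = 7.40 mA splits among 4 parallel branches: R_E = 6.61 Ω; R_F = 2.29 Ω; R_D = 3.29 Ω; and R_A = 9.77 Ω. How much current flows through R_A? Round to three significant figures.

ΣG = 1/6.61 + 1/2.29 + 1/3.29 + 1/9.77 = 0.9943.
By the current-divider rule, I = I_0 · G_k/ΣG = 7.40 × 0.1029 = 0.7618 mA.

I ≈ 0.762 mA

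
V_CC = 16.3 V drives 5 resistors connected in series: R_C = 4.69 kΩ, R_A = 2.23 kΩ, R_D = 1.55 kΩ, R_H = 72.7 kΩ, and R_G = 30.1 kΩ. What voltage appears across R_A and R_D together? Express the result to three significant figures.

V ≈ 0.554 V

Total series resistance ΣR = 4.69 + 2.23 + 1.55 + 72.7 + 30.1 = 111.3 kΩ.
R_{R_A..R_D} = 2.23 + 1.55 = 3.780 kΩ.
V = V_CC · R/ΣR = 16.3 × 0.03397 = 0.5537 V.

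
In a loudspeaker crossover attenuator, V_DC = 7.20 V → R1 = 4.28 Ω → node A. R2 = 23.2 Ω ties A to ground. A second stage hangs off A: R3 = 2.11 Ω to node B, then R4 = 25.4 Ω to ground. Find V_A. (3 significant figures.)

Node A sees R2 in parallel with the series input of stage 2, R3 + R4 = 27.51 Ω.
Effective lower resistance at A: R2 ‖ 27.51 = 12.59 Ω.
V_A = 7.20 × 12.59/(4.28 + 12.59) = 5.373 V.

V_A ≈ 5.37 V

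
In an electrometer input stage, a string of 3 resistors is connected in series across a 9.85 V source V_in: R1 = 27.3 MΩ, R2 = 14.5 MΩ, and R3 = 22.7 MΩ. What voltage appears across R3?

Series total: ΣR = 27.3 + 14.5 + 22.7 = 64.50 MΩ.
Voltage divider: V = V_in · (22.70 / 64.50) = 9.85 × 0.3519 = 3.467 V.

V ≈ 3.47 V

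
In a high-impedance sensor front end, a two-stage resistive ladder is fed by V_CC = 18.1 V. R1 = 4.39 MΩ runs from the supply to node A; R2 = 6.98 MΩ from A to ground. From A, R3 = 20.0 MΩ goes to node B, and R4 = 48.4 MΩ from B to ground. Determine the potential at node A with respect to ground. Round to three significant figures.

The second stage (R3 + R4 = 68.40 MΩ) loads node A in parallel with R2.
Effective lower resistance at A: R2 ‖ 68.40 = 6.334 MΩ.
So V_A = 18.1 × 0.5906 = 10.69 V.

V_A ≈ 10.7 V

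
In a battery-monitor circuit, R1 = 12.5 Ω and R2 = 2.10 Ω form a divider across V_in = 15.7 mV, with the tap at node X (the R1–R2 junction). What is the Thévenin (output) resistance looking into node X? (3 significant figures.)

R_th ≈ 1.80 Ω

Zeroing V_in shorts the top of R1 to ground, so R_th = R1 ‖ R2 = 1.798 Ω.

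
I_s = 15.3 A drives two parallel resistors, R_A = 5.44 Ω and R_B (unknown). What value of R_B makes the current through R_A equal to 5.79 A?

R_B ≈ 3.31 Ω

Two-branch current divider: I_A = I_s · R_B/(R_A + R_B).
5.79/15.3 = R_B/(R_A + R_B) → R_B = R_A · (0.3784)/(1 − 0.3784) = 5.44 × 0.6088 = 3.312 Ω.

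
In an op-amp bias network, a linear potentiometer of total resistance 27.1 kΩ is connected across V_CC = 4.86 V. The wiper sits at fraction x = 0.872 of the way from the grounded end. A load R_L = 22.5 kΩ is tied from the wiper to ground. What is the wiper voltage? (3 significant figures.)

V_out ≈ 3.74 V

The pot divides into 3.469 kΩ above the wiper and 23.63 kΩ below.
Lower segment in parallel with the load: 23.63 ‖ 22.5 = 11.53 kΩ.
V_out = 4.86 × 11.53/(3.469 + 11.53) = 3.736 V.
(Unloaded: V_out = x·V_CC = 4.24 V.)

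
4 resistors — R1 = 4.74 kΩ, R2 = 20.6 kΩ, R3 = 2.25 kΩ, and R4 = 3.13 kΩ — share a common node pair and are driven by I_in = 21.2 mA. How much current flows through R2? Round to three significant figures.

I ≈ 1.01 mA

Total conductance ΣG = 1/4.74 + 1/20.6 + 1/2.25 + 1/3.13 = 1.023 (units of 1/kΩ).
By the current-divider rule, I = I_in · G_k/ΣG = 21.2 × 0.04743 = 1.006 mA.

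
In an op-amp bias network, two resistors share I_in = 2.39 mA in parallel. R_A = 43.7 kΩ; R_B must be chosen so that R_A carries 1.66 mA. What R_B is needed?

Two-branch current divider: I_A = I_in · R_B/(R_A + R_B).
1.66/2.39 = R_B/(R_A + R_B) → R_B = R_A · (0.6946)/(1 − 0.6946) = 43.7 × 2.274 = 99.37 kΩ.

R_B ≈ 99.4 kΩ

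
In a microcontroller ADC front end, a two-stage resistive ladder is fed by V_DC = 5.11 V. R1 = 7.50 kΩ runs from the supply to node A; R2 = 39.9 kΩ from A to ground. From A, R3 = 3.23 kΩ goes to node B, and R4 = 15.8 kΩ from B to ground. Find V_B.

V_B ≈ 2.68 V

Node A sees R2 in parallel with the series input of stage 2, R3 + R4 = 19.03 kΩ.
Effective lower resistance at A: R2 ‖ 19.03 = 12.88 kΩ.
First divider: V_A = V_DC · 12.88/(7.50 + 12.88) = 3.230 V.
Then the unloaded second divider: V_B = V_A × R4/(R3+R4) = 3.230 × 0.8303 = 2.682 V.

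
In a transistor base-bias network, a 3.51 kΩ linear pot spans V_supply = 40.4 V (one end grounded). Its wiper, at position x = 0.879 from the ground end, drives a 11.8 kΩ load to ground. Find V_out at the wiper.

V_out ≈ 34.4 V

Lower segment x·R_p = 3.085 kΩ; upper segment (1−x)·R_p = 0.4247 kΩ.
(x·R_p) ‖ R_L = 2.446 kΩ.
Then V_out = V_supply · 2.446/(0.4247 + 2.446) = 34.42 V.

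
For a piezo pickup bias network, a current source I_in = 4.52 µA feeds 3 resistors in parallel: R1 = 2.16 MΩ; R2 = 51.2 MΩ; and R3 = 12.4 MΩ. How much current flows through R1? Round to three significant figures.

ΣG = 1/2.16 + 1/51.2 + 1/12.4 = 0.5631.
R1 takes the fraction G_k/ΣG = 0.4630/0.5631 = 0.8221, so I = 4.52 × 0.8221 = 3.716 µA.

I ≈ 3.72 µA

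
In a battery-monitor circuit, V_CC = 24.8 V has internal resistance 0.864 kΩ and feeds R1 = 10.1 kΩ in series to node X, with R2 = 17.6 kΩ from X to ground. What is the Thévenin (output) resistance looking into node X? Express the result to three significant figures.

R_th ≈ 6.76 kΩ

R1' = 0.864 + 10.1 = 10.96 kΩ (source resistance + R1).
With V_CC suppressed (replaced by a short), R_th = R1' ‖ R2 = (10.96 × 17.6)/(10.96 + 17.6) = 6.756 kΩ.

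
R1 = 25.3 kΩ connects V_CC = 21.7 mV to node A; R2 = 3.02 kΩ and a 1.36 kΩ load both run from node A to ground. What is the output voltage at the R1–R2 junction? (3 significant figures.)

The load sits in parallel with R2, giving an effective lower resistance R2' = R2·R_L/(R2+R_L) = 0.9377 kΩ.
Voltage divider with the loaded lower leg: V_out = 21.7 × 0.9377/(25.3 + 0.9377) = 21.7 × 0.03574 = 0.7755 mV.

V_out ≈ 0.776 mV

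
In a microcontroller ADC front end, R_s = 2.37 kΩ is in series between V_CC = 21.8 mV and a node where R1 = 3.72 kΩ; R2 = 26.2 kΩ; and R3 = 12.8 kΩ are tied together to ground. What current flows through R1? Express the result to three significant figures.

I ≈ 3.06 µA

Combine the parallel branches: R_p = (1/3.72 + 1/26.2 + 1/12.8)⁻¹ = 2.597 kΩ.
V_A = 21.8 × 2.597/4.967 = 11.40 mV.
I(R1) = V_A / R1 = 11.40/3.72 = 3.064 µA.
(Check via current divider: I_total = 4.389 µA; share G_k/ΣG = 0.6980 → same result.)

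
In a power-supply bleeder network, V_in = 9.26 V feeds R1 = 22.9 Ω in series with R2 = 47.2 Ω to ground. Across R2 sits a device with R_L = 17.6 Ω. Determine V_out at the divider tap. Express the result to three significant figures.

The load sits in parallel with R2, giving an effective lower resistance R2' = R2·R_L/(R2+R_L) = 12.82 Ω.
Then V_out = V_in · R2'/(R1 + R2') = 9.26 × 12.82/35.72 = 3.323 V.
(Unloaded it would be 6.23 V; the load pulls it down.)

V_out ≈ 3.32 V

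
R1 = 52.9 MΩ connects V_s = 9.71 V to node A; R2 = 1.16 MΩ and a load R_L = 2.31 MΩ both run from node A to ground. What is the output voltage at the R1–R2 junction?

First combine the lower leg with the load: R2 ‖ R_L = 0.7722 MΩ.
Voltage divider with the loaded lower leg: V_out = 9.71 × 0.7722/(52.9 + 0.7722) = 9.71 × 0.01439 = 0.1397 V.

V_out ≈ 0.140 V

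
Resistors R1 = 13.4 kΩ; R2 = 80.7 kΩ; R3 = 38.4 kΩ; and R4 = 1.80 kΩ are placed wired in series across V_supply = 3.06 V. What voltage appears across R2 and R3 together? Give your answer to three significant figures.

V ≈ 2.71 V

Series total: ΣR = 13.4 + 80.7 + 38.4 + 1.80 = 134.3 kΩ.
R_{R2..R3} = 80.7 + 38.4 = 119.1 kΩ.
By the voltage-divider rule, V = 3.06 × 119.1/134.3 = 2.714 V.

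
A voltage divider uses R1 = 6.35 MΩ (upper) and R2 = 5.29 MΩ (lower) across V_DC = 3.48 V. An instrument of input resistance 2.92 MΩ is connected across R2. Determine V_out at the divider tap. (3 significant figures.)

V_out ≈ 0.795 V

The load sits in parallel with R2, giving an effective lower resistance R2' = R2·R_L/(R2+R_L) = 1.881 MΩ.
Voltage divider with the loaded lower leg: V_out = 3.48 × 1.881/(6.35 + 1.881) = 3.48 × 0.2286 = 0.7954 V.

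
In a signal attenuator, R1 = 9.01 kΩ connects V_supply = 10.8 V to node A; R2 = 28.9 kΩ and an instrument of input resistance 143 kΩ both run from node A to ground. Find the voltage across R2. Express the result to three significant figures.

R2 ‖ R_L = (28.9 × 143)/(28.9 + 143) = 24.04 kΩ.
Voltage divider with the loaded lower leg: V_out = 10.8 × 24.04/(9.01 + 24.04) = 10.8 × 0.7274 = 7.856 V.

V_out ≈ 7.86 V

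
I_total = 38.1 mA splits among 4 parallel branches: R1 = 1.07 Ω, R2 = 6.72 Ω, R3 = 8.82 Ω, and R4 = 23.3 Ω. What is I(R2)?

Conductances: ΣG = 1/1.07 + 1/6.72 + 1/8.82 + 1/23.3 = 1.240 (1/Ω).
R2 takes the fraction G_k/ΣG = 0.1488/1.240 = 0.1200, so I = 38.1 × 0.1200 = 4.573 mA.

I ≈ 4.57 mA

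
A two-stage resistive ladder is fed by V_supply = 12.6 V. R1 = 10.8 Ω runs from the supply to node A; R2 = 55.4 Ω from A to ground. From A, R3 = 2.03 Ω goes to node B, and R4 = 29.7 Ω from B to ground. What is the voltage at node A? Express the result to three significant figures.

The second stage (R3 + R4 = 31.73 Ω) loads node A in parallel with R2.
Effective lower resistance at A: R2 ‖ 31.73 = 20.17 Ω.
First divider: V_A = V_supply · 20.17/(10.8 + 20.17) = 8.207 V.

V_A ≈ 8.21 V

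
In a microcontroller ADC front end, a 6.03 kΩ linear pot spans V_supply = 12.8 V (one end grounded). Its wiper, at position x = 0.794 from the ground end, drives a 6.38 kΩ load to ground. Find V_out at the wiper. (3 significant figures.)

Split the track: R_lower = x·R_p = 4.788 kΩ, R_upper = (1−x)·R_p = 1.242 kΩ.
(x·R_p) ‖ R_L = 2.735 kΩ.
V_out = 12.8 × 2.735/(1.242 + 2.735) = 8.802 V.
(Unloaded: V_out = x·V_supply = 10.2 V.)

V_out ≈ 8.80 V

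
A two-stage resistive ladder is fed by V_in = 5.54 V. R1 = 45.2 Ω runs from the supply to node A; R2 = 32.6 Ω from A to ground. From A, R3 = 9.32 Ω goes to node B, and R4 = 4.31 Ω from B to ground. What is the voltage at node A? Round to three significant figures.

V_A ≈ 0.971 V

The second stage (R3 + R4 = 13.63 Ω) loads node A in parallel with R2.
R2 ‖ (R3+R4) = 9.611 Ω.
So V_A = 5.54 × 0.1754 = 0.9715 V.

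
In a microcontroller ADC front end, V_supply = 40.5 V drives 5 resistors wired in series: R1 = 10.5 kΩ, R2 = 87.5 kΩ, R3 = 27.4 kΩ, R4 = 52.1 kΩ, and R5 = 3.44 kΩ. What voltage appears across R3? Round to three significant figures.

Total series resistance ΣR = 10.5 + 87.5 + 27.4 + 52.1 + 3.44 = 180.9 kΩ.
Voltage divider: V = V_supply · (27.40 / 180.9) = 40.5 × 0.1514 = 6.133 V.

V ≈ 6.13 V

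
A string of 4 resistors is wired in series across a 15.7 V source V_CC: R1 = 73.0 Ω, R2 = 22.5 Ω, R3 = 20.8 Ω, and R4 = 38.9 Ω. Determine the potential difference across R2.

ΣR = 73.0 + 22.5 + 20.8 + 38.9 = 155.2 Ω.
By the voltage-divider rule, V = 15.7 × 22.50/155.2 = 2.276 V.

V ≈ 2.28 V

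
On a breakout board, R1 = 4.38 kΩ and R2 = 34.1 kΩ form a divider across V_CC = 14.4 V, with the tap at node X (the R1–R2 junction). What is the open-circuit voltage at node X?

V_th is the unloaded tap voltage: V_CC · R2/(R1+R2) = 14.4 × 0.8862 = 12.76 V.

V_th ≈ 12.8 V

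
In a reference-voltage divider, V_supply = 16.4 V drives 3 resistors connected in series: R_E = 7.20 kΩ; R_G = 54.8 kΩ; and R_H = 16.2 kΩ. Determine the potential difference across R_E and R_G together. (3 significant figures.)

Series total: ΣR = 7.20 + 54.8 + 16.2 = 78.20 kΩ.
R_{R_E..R_G} = 7.20 + 54.8 = 62.00 kΩ.
Voltage divider: V = V_supply · (62.00 / 78.20) = 16.4 × 0.7928 = 13.00 V.

V ≈ 13.0 V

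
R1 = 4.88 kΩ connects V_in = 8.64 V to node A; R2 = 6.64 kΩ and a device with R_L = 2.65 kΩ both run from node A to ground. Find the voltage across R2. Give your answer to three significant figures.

V_out ≈ 2.42 V

The load sits in parallel with R2, giving an effective lower resistance R2' = R2·R_L/(R2+R_L) = 1.894 kΩ.
Now apply the divider: V_out = 8.64 × 0.2796 = 2.416 V.
(Unloaded it would be 4.98 V; the load pulls it down.)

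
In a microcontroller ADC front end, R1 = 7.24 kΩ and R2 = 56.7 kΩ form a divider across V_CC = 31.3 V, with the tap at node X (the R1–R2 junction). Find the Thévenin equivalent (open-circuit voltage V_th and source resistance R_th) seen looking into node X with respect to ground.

V_th ≈ 27.8 V, R_th ≈ 6.42 kΩ

V_th is the unloaded tap voltage: V_CC · R2/(R1+R2) = 31.3 × 0.8868 = 27.76 V.
Zeroing V_CC shorts the top of R1 to ground, so R_th = R1 ‖ R2 = 6.420 kΩ.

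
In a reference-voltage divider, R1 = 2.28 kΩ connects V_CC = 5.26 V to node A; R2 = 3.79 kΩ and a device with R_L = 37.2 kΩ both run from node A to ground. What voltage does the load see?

The load sits in parallel with R2, giving an effective lower resistance R2' = R2·R_L/(R2+R_L) = 3.440 kΩ.
Now apply the divider: V_out = 5.26 × 0.6014 = 3.163 V.
(Unloaded it would be 3.28 V; the load pulls it down.)

V_out ≈ 3.16 V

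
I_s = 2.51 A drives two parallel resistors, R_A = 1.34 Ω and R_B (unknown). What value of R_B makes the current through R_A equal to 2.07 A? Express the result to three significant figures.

The fraction through R_A equals R_B/(R_A+R_B).
With f = 0.8247, R_B = R_A · f/(1−f) = 1.34 × 4.705 = 6.304 Ω.

R_B ≈ 6.30 Ω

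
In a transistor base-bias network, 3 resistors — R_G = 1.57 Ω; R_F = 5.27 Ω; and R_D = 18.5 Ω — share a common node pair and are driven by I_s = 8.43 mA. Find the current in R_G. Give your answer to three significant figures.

ΣG = 1/1.57 + 1/5.27 + 1/18.5 = 0.8808.
R_G takes the fraction G_k/ΣG = 0.6369/0.8808 = 0.7232, so I = 8.43 × 0.7232 = 6.096 mA.

I ≈ 6.10 mA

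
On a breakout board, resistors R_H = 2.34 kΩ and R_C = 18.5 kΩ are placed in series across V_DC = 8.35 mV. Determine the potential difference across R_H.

V ≈ 0.938 mV

Total series resistance ΣR = 2.34 + 18.5 = 20.84 kΩ.
Voltage divider: V = V_DC · (2.340 / 20.84) = 8.35 × 0.1123 = 0.9376 mV.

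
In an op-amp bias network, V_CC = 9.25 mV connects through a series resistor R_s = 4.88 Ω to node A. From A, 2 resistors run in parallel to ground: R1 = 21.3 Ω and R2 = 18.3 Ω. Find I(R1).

I ≈ 0.290 mA

Combine the parallel branches: R_p = (1/21.3 + 1/18.3)⁻¹ = 9.843 Ω.
V_A by voltage divider: V_A = 9.25 × 9.843/(4.88 + 9.843) = 6.184 mV.
Branch current I = V_A/R1 = 6.184/21.3 = 0.2903 mA.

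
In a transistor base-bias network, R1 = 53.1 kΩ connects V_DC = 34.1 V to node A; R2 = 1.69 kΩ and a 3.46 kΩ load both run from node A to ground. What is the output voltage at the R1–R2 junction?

V_out ≈ 0.714 V

R2 ‖ R_L = (1.69 × 3.46)/(1.69 + 3.46) = 1.135 kΩ.
Voltage divider with the loaded lower leg: V_out = 34.1 × 1.135/(53.1 + 1.135) = 34.1 × 0.02093 = 0.7139 V.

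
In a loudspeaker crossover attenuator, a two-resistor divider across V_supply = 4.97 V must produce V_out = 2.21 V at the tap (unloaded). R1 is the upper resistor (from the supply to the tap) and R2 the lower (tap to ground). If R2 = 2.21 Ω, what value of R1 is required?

The divider ratio is R2/(R1+R2) = 2.21/4.97 = 0.4447.
R1 = R2·(1/k − 1) = 2.21 × 1.249 = 2.760 Ω.

R1 ≈ 2.76 Ω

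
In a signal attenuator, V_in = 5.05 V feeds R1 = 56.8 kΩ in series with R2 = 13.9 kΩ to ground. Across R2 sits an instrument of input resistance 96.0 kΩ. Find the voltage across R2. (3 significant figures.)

V_out ≈ 0.889 V

The load sits in parallel with R2, giving an effective lower resistance R2' = R2·R_L/(R2+R_L) = 12.14 kΩ.
Then V_out = V_in · R2'/(R1 + R2') = 5.05 × 12.14/68.94 = 0.8894 V.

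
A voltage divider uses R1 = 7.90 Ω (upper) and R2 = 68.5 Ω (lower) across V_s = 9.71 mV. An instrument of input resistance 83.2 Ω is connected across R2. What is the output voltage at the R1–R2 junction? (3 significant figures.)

R2 ‖ R_L = (68.5 × 83.2)/(68.5 + 83.2) = 37.57 Ω.
Then V_out = V_s · R2'/(R1 + R2') = 9.71 × 37.57/45.47 = 8.023 mV.
(Unloaded it would be 8.71 mV; the load pulls it down.)

V_out ≈ 8.02 mV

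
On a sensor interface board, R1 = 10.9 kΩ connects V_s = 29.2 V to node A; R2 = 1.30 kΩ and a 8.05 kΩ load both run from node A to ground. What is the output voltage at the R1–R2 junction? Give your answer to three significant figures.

R2 ‖ R_L = (1.30 × 8.05)/(1.30 + 8.05) = 1.119 kΩ.
Then V_out = V_s · R2'/(R1 + R2') = 29.2 × 1.119/12.02 = 2.719 V.
(Unloaded it would be 3.11 V; the load pulls it down.)

V_out ≈ 2.72 V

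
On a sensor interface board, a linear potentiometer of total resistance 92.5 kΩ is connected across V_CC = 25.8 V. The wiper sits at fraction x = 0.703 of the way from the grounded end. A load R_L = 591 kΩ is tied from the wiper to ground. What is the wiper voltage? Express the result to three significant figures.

V_out ≈ 17.6 V

Lower segment x·R_p = 65.03 kΩ; upper segment (1−x)·R_p = 27.47 kΩ.
R_L loads the lower segment: effective lower R = 58.58 kΩ.
Loaded-divider output: V_out = 25.8 × 0.6808 = 17.56 V.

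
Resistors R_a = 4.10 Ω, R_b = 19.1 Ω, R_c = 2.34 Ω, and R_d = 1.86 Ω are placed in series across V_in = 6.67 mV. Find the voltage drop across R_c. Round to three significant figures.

ΣR = 4.10 + 19.1 + 2.34 + 1.86 = 27.40 Ω.
Voltage divider: V = V_in · (2.340 / 27.40) = 6.67 × 0.08540 = 0.5696 mV.

V ≈ 0.570 mV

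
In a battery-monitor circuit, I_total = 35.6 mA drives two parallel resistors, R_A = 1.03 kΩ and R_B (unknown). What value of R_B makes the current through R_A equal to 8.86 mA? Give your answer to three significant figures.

R_B ≈ 0.341 kΩ

In a two-way split, I_A/I_total = R_B/(R_A + R_B).
With f = 0.2489, R_B = R_A · f/(1−f) = 1.03 × 0.3313 = 0.3413 kΩ.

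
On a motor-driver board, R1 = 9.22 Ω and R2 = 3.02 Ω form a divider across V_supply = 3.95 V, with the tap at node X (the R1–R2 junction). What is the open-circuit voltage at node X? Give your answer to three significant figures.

Open-circuit (no load on X): V_th = V_supply · R2/(R1 + R2) = 3.95 × 3.02/(9.220 + 3.02) = 0.9746 V.

V_th ≈ 0.975 V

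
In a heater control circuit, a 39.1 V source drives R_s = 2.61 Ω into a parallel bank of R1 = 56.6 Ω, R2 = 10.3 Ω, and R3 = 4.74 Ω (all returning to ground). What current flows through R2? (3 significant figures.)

Parallel bank: R_p = 1/(1/56.6 + 1/10.3 + 1/4.74) = 3.070 Ω.
V_A = 39.1 × 3.070/5.680 = 21.13 V.
Branch current I = V_A/R2 = 21.13/10.3 = 2.052 A.

I ≈ 2.05 A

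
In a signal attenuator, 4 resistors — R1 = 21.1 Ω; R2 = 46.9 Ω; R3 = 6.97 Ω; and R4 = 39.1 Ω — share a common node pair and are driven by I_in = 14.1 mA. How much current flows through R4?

Conductances: ΣG = 1/21.1 + 1/46.9 + 1/6.97 + 1/39.1 = 0.2378 (1/Ω).
By the current-divider rule, I = I_in · G_k/ΣG = 14.1 × 0.1076 = 1.517 mA.

I ≈ 1.52 mA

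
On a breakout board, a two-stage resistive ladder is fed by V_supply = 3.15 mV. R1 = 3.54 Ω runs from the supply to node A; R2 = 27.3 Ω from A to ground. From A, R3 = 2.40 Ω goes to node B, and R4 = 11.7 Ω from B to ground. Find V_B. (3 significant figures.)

V_B ≈ 1.89 mV

Node A sees R2 in parallel with the series input of stage 2, R3 + R4 = 14.10 Ω.
R2 ‖ (R3+R4) = 9.298 Ω.
V_A = 3.15 × 9.298/(3.54 + 9.298) = 2.281 mV.
V_B = V_A × 0.8298 = 1.893 mV.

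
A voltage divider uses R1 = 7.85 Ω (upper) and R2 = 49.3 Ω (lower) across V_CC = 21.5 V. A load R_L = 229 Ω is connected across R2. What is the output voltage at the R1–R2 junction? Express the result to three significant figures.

V_out ≈ 18.0 V

First combine the lower leg with the load: R2 ‖ R_L = 40.57 Ω.
Then V_out = V_CC · R2'/(R1 + R2') = 21.5 × 40.57/48.42 = 18.01 V.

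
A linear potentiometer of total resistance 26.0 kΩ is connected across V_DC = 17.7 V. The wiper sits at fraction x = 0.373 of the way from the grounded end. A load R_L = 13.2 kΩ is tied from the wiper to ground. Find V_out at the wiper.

V_out ≈ 4.52 V

Split the track: R_lower = x·R_p = 9.698 kΩ, R_upper = (1−x)·R_p = 16.30 kΩ.
(x·R_p) ‖ R_L = 5.591 kΩ.
V_out = 17.7 × 5.591/(16.30 + 5.591) = 4.520 V.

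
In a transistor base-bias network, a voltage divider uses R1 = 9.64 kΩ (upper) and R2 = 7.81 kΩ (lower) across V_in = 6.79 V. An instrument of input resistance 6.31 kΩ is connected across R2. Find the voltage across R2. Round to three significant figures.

V_out ≈ 1.80 V

R2 ‖ R_L = (7.81 × 6.31)/(7.81 + 6.31) = 3.490 kΩ.
Voltage divider with the loaded lower leg: V_out = 6.79 × 3.490/(9.64 + 3.490) = 6.79 × 0.2658 = 1.805 V.
(Unloaded it would be 3.04 V; the load pulls it down.)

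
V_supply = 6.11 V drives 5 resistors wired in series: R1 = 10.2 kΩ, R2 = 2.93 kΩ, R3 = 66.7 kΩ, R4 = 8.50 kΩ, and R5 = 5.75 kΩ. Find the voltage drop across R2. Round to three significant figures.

Total series resistance ΣR = 10.2 + 2.93 + 66.7 + 8.50 + 5.75 = 94.08 kΩ.
Voltage divider: V = V_supply · (2.930 / 94.08) = 6.11 × 0.03114 = 0.1903 V.

V ≈ 0.190 V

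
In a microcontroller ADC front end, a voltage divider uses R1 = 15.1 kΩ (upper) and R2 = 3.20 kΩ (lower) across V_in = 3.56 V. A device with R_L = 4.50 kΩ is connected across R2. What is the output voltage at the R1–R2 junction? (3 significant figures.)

V_out ≈ 0.392 V

First combine the lower leg with the load: R2 ‖ R_L = 1.870 kΩ.
Voltage divider with the loaded lower leg: V_out = 3.56 × 1.870/(15.1 + 1.870) = 3.56 × 0.1102 = 0.3923 V.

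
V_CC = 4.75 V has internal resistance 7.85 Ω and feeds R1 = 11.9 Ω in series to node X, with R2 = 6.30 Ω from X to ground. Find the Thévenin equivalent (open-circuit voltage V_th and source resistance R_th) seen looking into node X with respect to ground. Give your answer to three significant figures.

V_th ≈ 1.15 V, R_th ≈ 4.78 Ω

R1' = 7.85 + 11.9 = 19.75 Ω (source resistance + R1).
V_th is the unloaded tap voltage: V_CC · R2/(R1'+R2) = 4.75 × 0.2418 = 1.149 V.
Zeroing V_CC shorts the top of R1' to ground, so R_th = R1' ‖ R2 = 4.776 Ω.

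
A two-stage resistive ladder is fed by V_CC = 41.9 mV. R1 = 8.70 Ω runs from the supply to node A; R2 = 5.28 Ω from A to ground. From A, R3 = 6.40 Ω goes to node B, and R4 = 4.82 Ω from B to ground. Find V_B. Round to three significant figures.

Node A sees R2 in parallel with the series input of stage 2, R3 + R4 = 11.22 Ω.
Effective lower resistance at A: R2 ‖ 11.22 = 3.590 Ω.
So V_A = 41.9 × 0.2921 = 12.24 mV.
Then the unloaded second divider: V_B = V_A × R4/(R3+R4) = 12.24 × 0.4296 = 5.258 mV.

V_B ≈ 5.26 mV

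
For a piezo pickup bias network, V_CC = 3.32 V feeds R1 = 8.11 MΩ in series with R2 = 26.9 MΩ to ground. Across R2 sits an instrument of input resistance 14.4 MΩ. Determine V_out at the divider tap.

R2 ‖ R_L = (26.9 × 14.4)/(26.9 + 14.4) = 9.379 MΩ.
Then V_out = V_CC · R2'/(R1 + R2') = 3.32 × 9.379/17.49 = 1.780 V.
(Unloaded it would be 2.55 V; the load pulls it down.)

V_out ≈ 1.78 V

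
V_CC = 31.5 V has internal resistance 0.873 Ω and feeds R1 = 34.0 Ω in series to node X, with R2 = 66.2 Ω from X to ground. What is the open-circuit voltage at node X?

V_th ≈ 20.6 V

R1' = 0.873 + 34.0 = 34.87 Ω (source resistance + R1).
V_th is the unloaded tap voltage: V_CC · R2/(R1'+R2) = 31.5 × 0.6550 = 20.63 V.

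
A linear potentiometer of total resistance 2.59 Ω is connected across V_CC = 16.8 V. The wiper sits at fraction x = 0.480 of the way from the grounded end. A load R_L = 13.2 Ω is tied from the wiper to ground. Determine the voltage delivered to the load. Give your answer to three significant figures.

Lower segment x·R_p = 1.243 Ω; upper segment (1−x)·R_p = 1.347 Ω.
R_L loads the lower segment: effective lower R = 1.136 Ω.
Then V_out = V_CC · 1.136/(1.347 + 1.136) = 7.688 V.
(Unloaded: V_out = x·V_CC = 8.06 V.)

V_out ≈ 7.69 V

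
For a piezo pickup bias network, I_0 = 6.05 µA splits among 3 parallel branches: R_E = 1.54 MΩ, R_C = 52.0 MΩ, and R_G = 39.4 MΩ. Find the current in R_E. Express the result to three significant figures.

Total conductance ΣG = 1/1.54 + 1/52.0 + 1/39.4 = 0.6940 (units of 1/MΩ).
Current divider: I(R_E) = I_0 · G_k/ΣG = 6.05 × (0.6494/0.6940) = 6.05 × 0.9357 = 5.661 µA.

I ≈ 5.66 µA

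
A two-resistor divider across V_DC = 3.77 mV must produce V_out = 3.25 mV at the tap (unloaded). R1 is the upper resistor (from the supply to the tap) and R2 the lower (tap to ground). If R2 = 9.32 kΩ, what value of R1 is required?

Required fraction k = V_out/V_DC = 0.8621.
R1 = R2·(1/k − 1) = 9.32 × 0.1600 = 1.491 kΩ.

R1 ≈ 1.49 kΩ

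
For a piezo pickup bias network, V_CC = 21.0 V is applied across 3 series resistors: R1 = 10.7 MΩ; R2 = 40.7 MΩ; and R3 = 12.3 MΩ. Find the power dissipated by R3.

P ≈ 1.34 µW

Series current I = V_CC/ΣR = 21.0/63.70 = 0.3297 µA.
P(R3) = I²·R3 = (0.3297)² × 12.3 = 1.337 µW.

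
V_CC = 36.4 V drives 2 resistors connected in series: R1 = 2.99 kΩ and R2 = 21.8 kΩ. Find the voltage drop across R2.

Total series resistance ΣR = 2.99 + 21.8 = 24.79 kΩ.
By the voltage-divider rule, V = 36.4 × 21.80/24.79 = 32.01 V.

V ≈ 32.0 V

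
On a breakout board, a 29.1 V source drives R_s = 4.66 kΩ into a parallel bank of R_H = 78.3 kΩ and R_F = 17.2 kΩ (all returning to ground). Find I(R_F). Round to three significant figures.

I ≈ 1.27 mA

Combine the parallel branches: R_p = (1/78.3 + 1/17.2)⁻¹ = 14.10 kΩ.
V_A = 29.1 × 14.10/18.76 = 21.87 V.
Branch current I = V_A/R_F = 21.87/17.2 = 1.272 mA.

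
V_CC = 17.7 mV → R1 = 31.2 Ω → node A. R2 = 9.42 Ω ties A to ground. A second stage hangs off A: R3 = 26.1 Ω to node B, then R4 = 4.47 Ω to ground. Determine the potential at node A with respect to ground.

V_A ≈ 3.32 mV

Node A sees R2 in parallel with the series input of stage 2, R3 + R4 = 30.57 Ω.
R2 ‖ (R3+R4) = 7.201 Ω.
V_A = 17.7 × 7.201/(31.2 + 7.201) = 3.319 mV.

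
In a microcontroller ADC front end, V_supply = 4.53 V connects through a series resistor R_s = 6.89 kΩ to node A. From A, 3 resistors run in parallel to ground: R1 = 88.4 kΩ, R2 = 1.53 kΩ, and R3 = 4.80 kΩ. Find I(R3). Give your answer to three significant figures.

I ≈ 0.135 mA

Combine the parallel branches: R_p = (1/88.4 + 1/1.53 + 1/4.80)⁻¹ = 1.145 kΩ.
V_A = 4.53 × 1.145/8.035 = 0.6456 V.
I(R3) = V_A / R3 = 0.6456/4.80 = 0.1345 mA.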